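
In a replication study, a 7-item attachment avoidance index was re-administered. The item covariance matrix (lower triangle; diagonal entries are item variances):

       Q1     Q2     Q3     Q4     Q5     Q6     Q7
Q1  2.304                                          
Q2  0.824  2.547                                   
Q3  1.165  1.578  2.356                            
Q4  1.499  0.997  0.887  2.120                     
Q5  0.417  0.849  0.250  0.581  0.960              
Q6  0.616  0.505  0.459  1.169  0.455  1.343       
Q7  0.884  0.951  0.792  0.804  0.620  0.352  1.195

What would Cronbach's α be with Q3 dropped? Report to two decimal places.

α = 0.83

Remaining items: Q1, Q2, Q4, Q5, Q6, Q7 (k = 6).
sum of item variances = 2.304 + 2.547 + 2.120 + 0.960 + 1.343 + 1.195 = 10.469
total variance = 10.469 + 2 × 11.523 = 33.515
α (item deleted) = (6/5)·(1 − 10.469/33.515) = 0.83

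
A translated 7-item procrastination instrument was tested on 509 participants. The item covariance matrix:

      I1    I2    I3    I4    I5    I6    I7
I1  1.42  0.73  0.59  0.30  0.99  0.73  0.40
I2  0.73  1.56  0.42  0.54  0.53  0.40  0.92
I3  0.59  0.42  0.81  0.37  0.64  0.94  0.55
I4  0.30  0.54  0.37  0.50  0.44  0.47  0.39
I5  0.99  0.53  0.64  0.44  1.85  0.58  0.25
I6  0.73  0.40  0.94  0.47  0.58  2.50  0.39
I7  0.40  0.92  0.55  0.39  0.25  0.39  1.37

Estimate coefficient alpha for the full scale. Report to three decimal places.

α = 0.814

sum of item variances = 1.42 + 1.56 + 0.81 + 0.50 + 1.85 + 2.50 + 1.37 = 10.01
Sum of off-diagonal covariances = 11.57
Var(T) = 10.01 + 2 × 11.57 = 33.15
α = (k/(k−1))·(1 − sum of item variances/Var(T)) = (7/6)·(1 − 10.01/33.15) = 0.814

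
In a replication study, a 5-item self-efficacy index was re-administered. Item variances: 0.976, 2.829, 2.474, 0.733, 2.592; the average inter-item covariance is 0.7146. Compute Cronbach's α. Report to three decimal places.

α = 0.748

ΣVar(i) = 0.976 + 2.829 + 2.474 + 0.733 + 2.592 = 9.604
Sum of the 10 distinct covariances = 10 × 0.7146 = 7.1460
σ²_T = ΣVar(i) + 2·Σcov = 9.604 + 2 × 7.1460 = 23.8960
α = (5/4)·(1 − 9.604/23.8960) = 0.748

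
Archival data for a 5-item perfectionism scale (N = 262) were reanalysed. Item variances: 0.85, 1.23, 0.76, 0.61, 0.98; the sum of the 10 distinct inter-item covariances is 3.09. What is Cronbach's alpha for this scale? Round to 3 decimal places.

Σσᵢ² = 0.85 + 1.23 + 0.76 + 0.61 + 0.98 = 4.43
Sum of distinct covariances = 3.09
σ²_T = Σσᵢ² + 2·Σcov = 4.43 + 2 × 3.09 = 10.61
α = (5/4)·(1 − 4.43/10.61) = 0.728

Cronbach's alpha = 0.728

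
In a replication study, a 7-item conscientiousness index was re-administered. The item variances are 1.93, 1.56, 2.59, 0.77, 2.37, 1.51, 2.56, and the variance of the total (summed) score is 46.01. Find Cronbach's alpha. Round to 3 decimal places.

ΣVar(i) = 1.93 + 1.56 + 2.59 + 0.77 + 2.37 + 1.51 + 2.56 = 13.29
α = (k/(k−1))·(1 − ΣVar(i)/Var(T)) = (7/6)·(1 − 13.29/46.01) = 0.830

α = 0.830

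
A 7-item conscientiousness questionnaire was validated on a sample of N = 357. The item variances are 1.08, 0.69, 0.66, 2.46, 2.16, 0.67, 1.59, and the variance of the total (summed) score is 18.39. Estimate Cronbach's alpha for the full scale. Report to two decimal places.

Σσ²ᵢ = 1.08 + 0.69 + 0.66 + 2.46 + 2.16 + 0.67 + 1.59 = 9.31
α = (k/(k−1))·(1 − Σσ²ᵢ/total variance) = (7/6)·(1 − 9.31/18.39) = 0.58

α = 0.58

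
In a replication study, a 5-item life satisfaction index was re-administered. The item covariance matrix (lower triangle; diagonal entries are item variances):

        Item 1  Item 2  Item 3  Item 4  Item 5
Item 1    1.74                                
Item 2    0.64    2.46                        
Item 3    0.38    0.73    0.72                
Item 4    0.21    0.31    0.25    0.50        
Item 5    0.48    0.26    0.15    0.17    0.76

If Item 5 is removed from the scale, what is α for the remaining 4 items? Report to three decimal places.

Remaining items: Item 1, Item 2, Item 3, Item 4 (k = 4).
Σσᵢ² = 1.74 + 2.46 + 0.72 + 0.50 = 5.42
total variance = 5.42 + 2 × 2.52 = 10.46
α (item deleted) = (4/3)·(1 − 5.42/10.46) = 0.642

α = 0.642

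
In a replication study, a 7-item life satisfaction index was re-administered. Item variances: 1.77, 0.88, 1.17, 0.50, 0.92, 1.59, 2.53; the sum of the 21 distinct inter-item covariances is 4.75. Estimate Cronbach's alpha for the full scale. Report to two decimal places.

Cronbach's alpha = 0.59

sum of item variances = 1.77 + 0.88 + 1.17 + 0.50 + 0.92 + 1.59 + 2.53 = 9.36
Sum of distinct covariances = 4.75
total variance = sum of item variances + 2·Σcov = 9.36 + 2 × 4.75 = 18.86
α = (7/6)·(1 − 9.36/18.86) = 0.59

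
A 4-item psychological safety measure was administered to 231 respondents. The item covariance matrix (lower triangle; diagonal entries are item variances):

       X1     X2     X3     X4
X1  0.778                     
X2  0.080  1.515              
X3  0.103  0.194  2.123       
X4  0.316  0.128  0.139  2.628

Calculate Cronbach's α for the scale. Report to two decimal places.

sum of item variances = 0.778 + 1.515 + 2.123 + 2.628 = 7.044
Σ_{i<j} σ_ij = 0.960
Var(T) = 7.044 + 2 × 0.960 = 8.964
α = (k/(k−1))·(1 − sum of item variances/Var(T)) = (4/3)·(1 − 7.044/8.964) = 0.29

α = 0.29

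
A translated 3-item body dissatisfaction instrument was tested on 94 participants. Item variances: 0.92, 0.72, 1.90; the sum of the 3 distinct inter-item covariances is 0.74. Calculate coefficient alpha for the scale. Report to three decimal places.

coefficient alpha = 0.442

sum of item variances = 0.92 + 0.72 + 1.90 = 3.54
Sum of distinct covariances = 0.74
Var(T) = sum of item variances + 2·Σcov = 3.54 + 2 × 0.74 = 5.02
α = (3/2)·(1 − 3.54/5.02) = 0.442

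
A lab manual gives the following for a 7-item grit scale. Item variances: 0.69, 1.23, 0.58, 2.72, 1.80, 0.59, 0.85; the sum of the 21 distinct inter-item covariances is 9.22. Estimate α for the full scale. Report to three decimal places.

ΣVar(i) = 0.69 + 1.23 + 0.58 + 2.72 + 1.80 + 0.59 + 0.85 = 8.46
Sum of distinct covariances = 9.22
total variance = ΣVar(i) + 2·Σcov = 8.46 + 2 × 9.22 = 26.90
α = (7/6)·(1 − 8.46/26.90) = 0.800

α = 0.800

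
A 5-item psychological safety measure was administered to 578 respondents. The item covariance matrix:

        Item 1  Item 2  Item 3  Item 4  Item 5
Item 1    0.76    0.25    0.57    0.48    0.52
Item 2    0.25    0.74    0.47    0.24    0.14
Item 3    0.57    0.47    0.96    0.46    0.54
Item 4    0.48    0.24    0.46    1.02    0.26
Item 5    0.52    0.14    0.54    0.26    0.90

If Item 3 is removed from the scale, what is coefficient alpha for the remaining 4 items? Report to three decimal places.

coefficient alpha = 0.700

Remaining items: Item 1, Item 2, Item 4, Item 5 (k = 4).
Σσ²ᵢ = 0.76 + 0.74 + 1.02 + 0.90 = 3.42
σ²_total = 3.42 + 2 × 1.89 = 7.20
α (item deleted) = (4/3)·(1 − 3.42/7.20) = 0.700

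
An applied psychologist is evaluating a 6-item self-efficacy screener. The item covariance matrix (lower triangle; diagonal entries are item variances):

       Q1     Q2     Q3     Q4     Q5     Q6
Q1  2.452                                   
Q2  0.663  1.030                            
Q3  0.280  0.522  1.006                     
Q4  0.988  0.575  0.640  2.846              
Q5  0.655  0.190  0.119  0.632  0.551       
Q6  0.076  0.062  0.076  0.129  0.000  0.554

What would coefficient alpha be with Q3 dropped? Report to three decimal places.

Remaining items: Q1, Q2, Q4, Q5, Q6 (k = 5).
ΣVar(i) = 2.452 + 1.030 + 2.846 + 0.551 + 0.554 = 7.433
σ²_total = 7.433 + 2 × 3.970 = 15.373
α (item deleted) = (5/4)·(1 − 7.433/15.373) = 0.646

coefficient alpha = 0.646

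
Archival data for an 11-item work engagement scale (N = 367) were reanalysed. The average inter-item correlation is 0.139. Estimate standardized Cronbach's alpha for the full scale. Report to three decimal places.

Standardized α = k·r̄ / (1 + (k−1)·r̄) = 11 × 0.139 / (1 + 10 × 0.139)
  = 1.5290 / 2.3900 = 0.640

α = 0.640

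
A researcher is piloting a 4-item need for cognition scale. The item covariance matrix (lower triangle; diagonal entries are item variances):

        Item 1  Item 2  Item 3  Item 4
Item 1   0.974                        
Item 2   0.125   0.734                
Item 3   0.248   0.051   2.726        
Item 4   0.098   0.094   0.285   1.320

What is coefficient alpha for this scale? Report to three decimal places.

coefficient alpha = 0.318

Σσ²ᵢ = 0.974 + 0.734 + 2.726 + 1.320 = 5.754
Sum of off-diagonal covariances = 0.901
Var(T) = 5.754 + 2 × 0.901 = 7.556
α = (k/(k−1))·(1 − Σσ²ᵢ/Var(T)) = (4/3)·(1 − 5.754/7.556) = 0.318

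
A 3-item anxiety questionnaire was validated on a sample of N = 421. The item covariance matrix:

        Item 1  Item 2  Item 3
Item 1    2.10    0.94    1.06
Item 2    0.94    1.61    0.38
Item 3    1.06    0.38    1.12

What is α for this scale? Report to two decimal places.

α = 0.74

sum of item variances = 2.10 + 1.61 + 1.12 = 4.83
Sum of the distinct covariances = 2.38
total variance = 4.83 + 2 × 2.38 = 9.59
α = (k/(k−1))·(1 − sum of item variances/total variance) = (3/2)·(1 − 4.83/9.59) = 0.74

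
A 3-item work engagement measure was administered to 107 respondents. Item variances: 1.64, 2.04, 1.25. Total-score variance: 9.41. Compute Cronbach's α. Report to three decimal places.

α = 0.714

ΣVar(i) = 1.64 + 2.04 + 1.25 = 4.93
α = (k/(k−1))·(1 − ΣVar(i)/σ²_T) = (3/2)·(1 − 4.93/9.41) = 0.714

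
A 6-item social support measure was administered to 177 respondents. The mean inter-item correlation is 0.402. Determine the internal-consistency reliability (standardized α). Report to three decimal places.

Standardized α = k·r̄ / (1 + (k−1)·r̄) = 6 × 0.402 / (1 + 5 × 0.402)
  = 2.4120 / 3.0100 = 0.801

α = 0.801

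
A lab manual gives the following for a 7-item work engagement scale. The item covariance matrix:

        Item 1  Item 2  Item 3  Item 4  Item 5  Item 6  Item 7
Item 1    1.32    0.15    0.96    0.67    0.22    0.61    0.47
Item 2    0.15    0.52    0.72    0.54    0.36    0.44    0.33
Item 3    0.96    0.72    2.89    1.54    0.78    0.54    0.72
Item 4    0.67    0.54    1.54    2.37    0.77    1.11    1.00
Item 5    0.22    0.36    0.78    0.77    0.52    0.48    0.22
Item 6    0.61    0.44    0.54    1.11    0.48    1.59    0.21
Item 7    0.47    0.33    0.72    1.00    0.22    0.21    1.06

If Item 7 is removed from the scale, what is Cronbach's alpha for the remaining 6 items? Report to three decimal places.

Remaining items: Item 1, Item 2, Item 3, Item 4, Item 5, Item 6 (k = 6).
ΣVar(i) = 1.32 + 0.52 + 2.89 + 2.37 + 0.52 + 1.59 = 9.21
σ²_T = 9.21 + 2 × 9.89 = 28.99
α (item deleted) = (6/5)·(1 − 9.21/28.99) = 0.819

α = 0.819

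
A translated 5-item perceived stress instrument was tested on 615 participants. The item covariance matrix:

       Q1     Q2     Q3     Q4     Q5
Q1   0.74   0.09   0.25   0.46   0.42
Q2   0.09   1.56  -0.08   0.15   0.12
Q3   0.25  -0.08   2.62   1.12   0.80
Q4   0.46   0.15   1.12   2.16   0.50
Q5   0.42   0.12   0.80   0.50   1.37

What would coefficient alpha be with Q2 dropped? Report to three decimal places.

Remaining items: Q1, Q3, Q4, Q5 (k = 4).
Σσ²ᵢ = 0.74 + 2.62 + 2.16 + 1.37 = 6.89
Var(T) = 6.89 + 2 × 3.55 = 13.99
α (item deleted) = (4/3)·(1 − 6.89/13.99) = 0.677

coefficient alpha = 0.677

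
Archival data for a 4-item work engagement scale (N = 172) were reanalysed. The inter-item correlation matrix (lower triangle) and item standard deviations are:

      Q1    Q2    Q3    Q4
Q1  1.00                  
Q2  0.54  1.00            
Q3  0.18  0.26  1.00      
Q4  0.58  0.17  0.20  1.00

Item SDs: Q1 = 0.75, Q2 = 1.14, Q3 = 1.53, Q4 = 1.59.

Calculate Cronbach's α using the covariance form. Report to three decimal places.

α = 0.582

Σσ²ᵢ = 0.75² + 1.14² + 1.53² + 1.59² = 6.7311
Covariances σ_ij = r_ij · s_i · s_j:
  σ(Q1,Q2) = 0.54 × 0.75 × 1.14 = 0.4617
  σ(Q1,Q3) = 0.18 × 0.75 × 1.53 = 0.2066
  σ(Q1,Q4) = 0.58 × 0.75 × 1.59 = 0.6916
  σ(Q2,Q3) = 0.26 × 1.14 × 1.53 = 0.4535
  σ(Q2,Q4) = 0.17 × 1.14 × 1.59 = 0.3081
  σ(Q3,Q4) = 0.20 × 1.53 × 1.59 = 0.4865
σ²_T = Σσ²ᵢ + 2·Σσ_ij = 6.7311 + 2 × 2.6080 = 11.9471
α = (4/3)·(1 − 6.7311/11.9471) = 0.582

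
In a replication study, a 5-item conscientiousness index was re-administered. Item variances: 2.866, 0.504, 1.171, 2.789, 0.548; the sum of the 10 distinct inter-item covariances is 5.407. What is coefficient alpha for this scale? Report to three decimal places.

sum of item variances = 2.866 + 0.504 + 1.171 + 2.789 + 0.548 = 7.878
Sum of distinct covariances = 5.407
σ²_T = sum of item variances + 2·Σcov = 7.878 + 2 × 5.407 = 18.692
α = (5/4)·(1 − 7.878/18.692) = 0.723

α = 0.723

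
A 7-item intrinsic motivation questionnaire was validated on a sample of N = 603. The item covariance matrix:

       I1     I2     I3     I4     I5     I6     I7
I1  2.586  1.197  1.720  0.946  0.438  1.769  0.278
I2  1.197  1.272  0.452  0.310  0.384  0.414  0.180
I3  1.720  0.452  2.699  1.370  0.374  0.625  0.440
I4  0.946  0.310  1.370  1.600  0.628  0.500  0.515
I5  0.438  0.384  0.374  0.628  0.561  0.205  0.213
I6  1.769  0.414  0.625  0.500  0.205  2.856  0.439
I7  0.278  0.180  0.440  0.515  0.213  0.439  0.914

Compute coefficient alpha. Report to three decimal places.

Σσᵢ² = 2.586 + 1.272 + 2.699 + 1.600 + 0.561 + 2.856 + 0.914 = 12.488
Sum of off-diagonal covariances = 13.397
Var(T) = 12.488 + 2 × 13.397 = 39.282
α = (k/(k−1))·(1 − Σσᵢ²/Var(T)) = (7/6)·(1 − 12.488/39.282) = 0.796

coefficient alpha = 0.796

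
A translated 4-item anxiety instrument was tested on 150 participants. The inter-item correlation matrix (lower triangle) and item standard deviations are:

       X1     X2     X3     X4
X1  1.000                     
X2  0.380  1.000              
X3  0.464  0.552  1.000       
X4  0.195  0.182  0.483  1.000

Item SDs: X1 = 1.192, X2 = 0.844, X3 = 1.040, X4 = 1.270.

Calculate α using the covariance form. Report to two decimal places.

α = 0.69

Σσ²ᵢ = 1.192² + 0.844² + 1.040² + 1.270² = 4.8277
Covariances σ_ij = r_ij · s_i · s_j:
  σ(X1,X2) = 0.380 × 1.192 × 0.844 = 0.3823
  σ(X1,X3) = 0.464 × 1.192 × 1.040 = 0.5752
  σ(X1,X4) = 0.195 × 1.192 × 1.270 = 0.2952
  σ(X2,X3) = 0.552 × 0.844 × 1.040 = 0.4845
  σ(X2,X4) = 0.182 × 0.844 × 1.270 = 0.1951
  σ(X3,X4) = 0.483 × 1.040 × 1.270 = 0.6379
σ²_T = Σσ²ᵢ + 2·Σσ_ij = 4.8277 + 2 × 2.5702 = 9.9681
α = (4/3)·(1 − 4.8277/9.9681) = 0.69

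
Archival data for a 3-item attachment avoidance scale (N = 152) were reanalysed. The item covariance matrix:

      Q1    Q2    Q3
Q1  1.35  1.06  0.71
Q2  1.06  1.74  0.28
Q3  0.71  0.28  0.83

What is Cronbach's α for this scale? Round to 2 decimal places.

Σσ²ᵢ = 1.35 + 1.74 + 0.83 = 3.92
Σ_{i<j} σ_ij = 2.05
Var(T) = 3.92 + 2 × 2.05 = 8.02
α = (k/(k−1))·(1 − Σσ²ᵢ/Var(T)) = (3/2)·(1 − 3.92/8.02) = 0.77

Cronbach's α = 0.77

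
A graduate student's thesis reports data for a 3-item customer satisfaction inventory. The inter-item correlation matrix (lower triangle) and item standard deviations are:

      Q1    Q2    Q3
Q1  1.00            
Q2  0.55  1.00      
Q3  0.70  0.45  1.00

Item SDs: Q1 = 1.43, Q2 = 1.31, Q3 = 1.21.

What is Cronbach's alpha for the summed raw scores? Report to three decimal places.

Σσ²ᵢ = 1.43² + 1.31² + 1.21² = 5.2251
Covariances σ_ij = r_ij · s_i · s_j:
  σ(Q1,Q2) = 0.55 × 1.43 × 1.31 = 1.0303
  σ(Q1,Q3) = 0.70 × 1.43 × 1.21 = 1.2112
  σ(Q2,Q3) = 0.45 × 1.31 × 1.21 = 0.7133
σ²_T = Σσ²ᵢ + 2·Σσ_ij = 5.2251 + 2 × 2.9548 = 11.1347
α = (3/2)·(1 − 5.2251/11.1347) = 0.796

α = 0.796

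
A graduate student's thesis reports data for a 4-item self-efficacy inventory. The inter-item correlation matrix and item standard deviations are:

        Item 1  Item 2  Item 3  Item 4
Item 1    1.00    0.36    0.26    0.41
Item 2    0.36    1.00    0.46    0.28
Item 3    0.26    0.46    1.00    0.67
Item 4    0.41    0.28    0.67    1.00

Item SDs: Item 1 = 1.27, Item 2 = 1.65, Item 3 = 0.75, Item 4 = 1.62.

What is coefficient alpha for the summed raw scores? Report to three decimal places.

coefficient alpha = 0.685

Σσ²ᵢ = 1.27² + 1.65² + 0.75² + 1.62² = 7.5223
Covariances σ_ij = r_ij · s_i · s_j:
  σ(Item 1,Item 2) = 0.36 × 1.27 × 1.65 = 0.7544
  σ(Item 1,Item 3) = 0.26 × 1.27 × 0.75 = 0.2476
  σ(Item 1,Item 4) = 0.41 × 1.27 × 1.62 = 0.8435
  σ(Item 2,Item 3) = 0.46 × 1.65 × 0.75 = 0.5693
  σ(Item 2,Item 4) = 0.28 × 1.65 × 1.62 = 0.7484
  σ(Item 3,Item 4) = 0.67 × 0.75 × 1.62 = 0.8141
σ²_T = Σσ²ᵢ + 2·Σσ_ij = 7.5223 + 2 × 3.9773 = 15.4769
α = (4/3)·(1 − 7.5223/15.4769) = 0.685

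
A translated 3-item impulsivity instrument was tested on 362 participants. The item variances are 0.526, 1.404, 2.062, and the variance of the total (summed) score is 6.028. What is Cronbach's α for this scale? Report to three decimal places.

Σσᵢ² = 0.526 + 1.404 + 2.062 = 3.992
α = (k/(k−1))·(1 − Σσᵢ²/σ²_T) = (3/2)·(1 − 3.992/6.028) = 0.507

Cronbach's α = 0.507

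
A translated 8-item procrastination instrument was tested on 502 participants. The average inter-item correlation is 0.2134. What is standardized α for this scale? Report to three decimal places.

Standardized α = k·r̄ / (1 + (k−1)·r̄) = 8 × 0.2134 / (1 + 7 × 0.2134)
  = 1.7072 / 2.4938 = 0.685

α = 0.685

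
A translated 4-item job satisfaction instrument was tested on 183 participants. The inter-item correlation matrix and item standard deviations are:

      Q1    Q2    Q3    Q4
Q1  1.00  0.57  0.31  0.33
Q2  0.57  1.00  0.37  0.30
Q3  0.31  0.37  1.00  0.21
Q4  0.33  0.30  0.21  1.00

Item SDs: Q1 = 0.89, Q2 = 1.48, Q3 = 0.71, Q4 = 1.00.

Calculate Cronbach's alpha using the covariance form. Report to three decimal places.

Σσ²ᵢ = 0.89² + 1.48² + 0.71² + 1.00² = 4.4866
Covariances σ_ij = r_ij · s_i · s_j:
  σ(Q1,Q2) = 0.57 × 0.89 × 1.48 = 0.7508
  σ(Q1,Q3) = 0.31 × 0.89 × 0.71 = 0.1959
  σ(Q1,Q4) = 0.33 × 0.89 × 1.00 = 0.2937
  σ(Q2,Q3) = 0.37 × 1.48 × 0.71 = 0.3888
  σ(Q2,Q4) = 0.30 × 1.48 × 1.00 = 0.4440
  σ(Q3,Q4) = 0.21 × 0.71 × 1.00 = 0.1491
σ²_T = Σσ²ᵢ + 2·Σσ_ij = 4.4866 + 2 × 2.2223 = 8.9312
α = (4/3)·(1 − 4.4866/8.9312) = 0.664

α = 0.664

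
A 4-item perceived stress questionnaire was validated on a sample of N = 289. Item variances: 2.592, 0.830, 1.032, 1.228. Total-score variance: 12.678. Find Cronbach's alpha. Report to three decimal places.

Cronbach's alpha = 0.736

sum of item variances = 2.592 + 0.830 + 1.032 + 1.228 = 5.682
α = (k/(k−1))·(1 − sum of item variances/σ²_total) = (4/3)·(1 − 5.682/12.678) = 0.736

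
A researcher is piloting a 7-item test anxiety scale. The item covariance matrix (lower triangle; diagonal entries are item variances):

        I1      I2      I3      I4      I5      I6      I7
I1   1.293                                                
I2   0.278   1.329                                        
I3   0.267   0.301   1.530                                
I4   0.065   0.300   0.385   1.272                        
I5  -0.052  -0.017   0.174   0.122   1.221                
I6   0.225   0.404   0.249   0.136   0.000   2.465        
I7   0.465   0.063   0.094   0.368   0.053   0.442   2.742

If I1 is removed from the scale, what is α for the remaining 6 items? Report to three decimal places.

α = 0.442

Remaining items: I2, I3, I4, I5, I6, I7 (k = 6).
Σσᵢ² = 1.329 + 1.530 + 1.272 + 1.221 + 2.465 + 2.742 = 10.559
Var(T) = 10.559 + 2 × 3.074 = 16.707
α (item deleted) = (6/5)·(1 − 10.559/16.707) = 0.442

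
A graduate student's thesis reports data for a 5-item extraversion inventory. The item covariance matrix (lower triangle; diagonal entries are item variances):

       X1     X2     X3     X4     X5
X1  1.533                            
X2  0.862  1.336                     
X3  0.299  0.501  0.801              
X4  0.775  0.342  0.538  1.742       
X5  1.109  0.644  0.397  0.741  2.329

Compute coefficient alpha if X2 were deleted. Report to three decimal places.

Remaining items: X1, X3, X4, X5 (k = 4).
ΣVar(i) = 1.533 + 0.801 + 1.742 + 2.329 = 6.405
σ²_T = 6.405 + 2 × 3.859 = 14.123
α (item deleted) = (4/3)·(1 − 6.405/14.123) = 0.729

coefficient alpha = 0.729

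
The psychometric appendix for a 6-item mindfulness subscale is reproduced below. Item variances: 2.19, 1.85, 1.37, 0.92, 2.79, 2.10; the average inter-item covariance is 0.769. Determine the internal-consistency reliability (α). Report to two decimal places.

α = 0.81

sum of item variances = 2.19 + 1.85 + 1.37 + 0.92 + 2.79 + 2.10 = 11.22
Sum of the 15 distinct covariances = 15 × 0.769 = 11.535
total variance = sum of item variances + 2·Σcov = 11.22 + 2 × 11.535 = 34.290
α = (6/5)·(1 − 11.22/34.290) = 0.81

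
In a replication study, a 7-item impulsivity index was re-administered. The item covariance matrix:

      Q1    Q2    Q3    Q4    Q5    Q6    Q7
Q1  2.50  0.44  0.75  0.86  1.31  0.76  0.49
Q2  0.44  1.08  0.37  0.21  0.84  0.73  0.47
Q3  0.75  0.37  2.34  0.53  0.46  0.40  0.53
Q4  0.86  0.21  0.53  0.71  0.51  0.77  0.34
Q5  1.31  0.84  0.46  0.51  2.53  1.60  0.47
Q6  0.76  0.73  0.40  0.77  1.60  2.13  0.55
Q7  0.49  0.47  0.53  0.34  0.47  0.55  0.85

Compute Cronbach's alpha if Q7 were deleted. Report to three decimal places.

Remaining items: Q1, Q2, Q3, Q4, Q5, Q6 (k = 6).
Σσ²ᵢ = 2.50 + 1.08 + 2.34 + 0.71 + 2.53 + 2.13 = 11.29
total variance = 11.29 + 2 × 10.54 = 32.37
α (item deleted) = (6/5)·(1 − 11.29/32.37) = 0.781

α = 0.781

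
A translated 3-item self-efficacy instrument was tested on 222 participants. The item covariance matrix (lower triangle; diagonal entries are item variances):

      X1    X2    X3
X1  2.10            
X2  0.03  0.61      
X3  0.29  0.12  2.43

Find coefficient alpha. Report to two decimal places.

Σσ²ᵢ = 2.10 + 0.61 + 2.43 = 5.14
Sum of off-diagonal covariances = 0.44
Var(T) = 5.14 + 2 × 0.44 = 6.02
α = (k/(k−1))·(1 − Σσ²ᵢ/Var(T)) = (3/2)·(1 − 5.14/6.02) = 0.22

coefficient alpha = 0.22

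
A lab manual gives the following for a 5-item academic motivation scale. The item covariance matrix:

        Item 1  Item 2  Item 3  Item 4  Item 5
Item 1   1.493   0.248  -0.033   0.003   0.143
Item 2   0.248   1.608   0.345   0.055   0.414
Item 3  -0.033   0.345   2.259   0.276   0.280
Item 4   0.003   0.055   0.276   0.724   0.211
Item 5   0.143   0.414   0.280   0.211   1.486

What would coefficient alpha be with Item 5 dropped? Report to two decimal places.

Remaining items: Item 1, Item 2, Item 3, Item 4 (k = 4).
sum of item variances = 1.493 + 1.608 + 2.259 + 0.724 = 6.084
σ²_T = 6.084 + 2 × 0.894 = 7.872
α (item deleted) = (4/3)·(1 − 6.084/7.872) = 0.30

coefficient alpha = 0.30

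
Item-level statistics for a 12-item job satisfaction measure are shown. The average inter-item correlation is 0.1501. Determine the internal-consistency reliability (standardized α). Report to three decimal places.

Standardized α = k·r̄ / (1 + (k−1)·r̄) = 12 × 0.1501 / (1 + 11 × 0.1501)
  = 1.8012 / 2.6511 = 0.679

standardized α = 0.679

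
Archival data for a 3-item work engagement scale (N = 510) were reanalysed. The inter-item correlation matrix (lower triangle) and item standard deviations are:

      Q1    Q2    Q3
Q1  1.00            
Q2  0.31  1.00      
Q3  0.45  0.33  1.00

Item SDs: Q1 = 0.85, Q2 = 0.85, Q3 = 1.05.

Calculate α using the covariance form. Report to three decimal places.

Σσ²ᵢ = 0.85² + 0.85² + 1.05² = 2.5475
Covariances σ_ij = r_ij · s_i · s_j:
  σ(Q1,Q2) = 0.31 × 0.85 × 0.85 = 0.2240
  σ(Q1,Q3) = 0.45 × 0.85 × 1.05 = 0.4016
  σ(Q2,Q3) = 0.33 × 0.85 × 1.05 = 0.2945
σ²_T = Σσ²ᵢ + 2·Σσ_ij = 2.5475 + 2 × 0.9201 = 4.3877
α = (3/2)·(1 − 2.5475/4.3877) = 0.629

α = 0.629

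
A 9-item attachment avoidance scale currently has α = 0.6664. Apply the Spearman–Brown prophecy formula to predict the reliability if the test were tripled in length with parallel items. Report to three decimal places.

predicted reliability = 0.857

Length factor m = 3
α' = m·α / (1 + (m−1)·α)
   = 3 × 0.6664 / (1 + (3 − 1) × 0.6664)
   = 1.9992 / 2.3328 = 0.857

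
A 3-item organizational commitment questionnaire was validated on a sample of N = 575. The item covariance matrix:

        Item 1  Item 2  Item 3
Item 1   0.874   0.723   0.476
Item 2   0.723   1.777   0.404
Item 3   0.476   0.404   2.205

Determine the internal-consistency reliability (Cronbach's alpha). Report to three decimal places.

α = 0.597

Σσᵢ² = 0.874 + 1.777 + 2.205 = 4.856
Σ_{i<j} σ_ij = 1.603
σ²_total = 4.856 + 2 × 1.603 = 8.062
α = (k/(k−1))·(1 − Σσᵢ²/σ²_total) = (3/2)·(1 − 4.856/8.062) = 0.597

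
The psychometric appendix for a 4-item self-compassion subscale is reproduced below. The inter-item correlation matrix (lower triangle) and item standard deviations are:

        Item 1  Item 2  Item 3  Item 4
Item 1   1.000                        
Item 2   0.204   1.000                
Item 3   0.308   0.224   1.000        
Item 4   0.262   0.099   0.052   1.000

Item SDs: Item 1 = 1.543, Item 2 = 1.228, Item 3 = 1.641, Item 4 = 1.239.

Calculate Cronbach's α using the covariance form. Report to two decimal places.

Σσ²ᵢ = 1.543² + 1.228² + 1.641² + 1.239² = 8.1168
Covariances σ_ij = r_ij · s_i · s_j:
  σ(Item 1,Item 2) = 0.204 × 1.543 × 1.228 = 0.3865
  σ(Item 1,Item 3) = 0.308 × 1.543 × 1.641 = 0.7799
  σ(Item 1,Item 4) = 0.262 × 1.543 × 1.239 = 0.5009
  σ(Item 2,Item 3) = 0.224 × 1.228 × 1.641 = 0.4514
  σ(Item 2,Item 4) = 0.099 × 1.228 × 1.239 = 0.1506
  σ(Item 3,Item 4) = 0.052 × 1.641 × 1.239 = 0.1057
σ²_T = Σσ²ᵢ + 2·Σσ_ij = 8.1168 + 2 × 2.3750 = 12.8668
α = (4/3)·(1 − 8.1168/12.8668) = 0.49

α = 0.49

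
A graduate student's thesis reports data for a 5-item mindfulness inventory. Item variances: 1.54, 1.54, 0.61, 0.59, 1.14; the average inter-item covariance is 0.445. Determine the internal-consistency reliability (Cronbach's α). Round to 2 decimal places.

Σσ²ᵢ = 1.54 + 1.54 + 0.61 + 0.59 + 1.14 = 5.42
Sum of the 10 distinct covariances = 10 × 0.445 = 4.450
Var(T) = Σσ²ᵢ + 2·Σcov = 5.42 + 2 × 4.450 = 14.320
α = (5/4)·(1 − 5.42/14.320) = 0.78

α = 0.78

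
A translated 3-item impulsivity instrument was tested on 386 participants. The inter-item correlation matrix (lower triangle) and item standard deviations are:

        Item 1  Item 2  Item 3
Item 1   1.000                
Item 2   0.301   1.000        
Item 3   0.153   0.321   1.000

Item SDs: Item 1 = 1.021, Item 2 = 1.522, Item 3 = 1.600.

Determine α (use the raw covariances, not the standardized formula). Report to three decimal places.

α = 0.504

Σσ²ᵢ = 1.021² + 1.522² + 1.600² = 5.9189
Covariances σ_ij = r_ij · s_i · s_j:
  σ(Item 1,Item 2) = 0.301 × 1.021 × 1.522 = 0.4677
  σ(Item 1,Item 3) = 0.153 × 1.021 × 1.600 = 0.2499
  σ(Item 2,Item 3) = 0.321 × 1.522 × 1.600 = 0.7817
σ²_T = Σσ²ᵢ + 2·Σσ_ij = 5.9189 + 2 × 1.4993 = 8.9175
α = (3/2)·(1 − 5.9189/8.9175) = 0.504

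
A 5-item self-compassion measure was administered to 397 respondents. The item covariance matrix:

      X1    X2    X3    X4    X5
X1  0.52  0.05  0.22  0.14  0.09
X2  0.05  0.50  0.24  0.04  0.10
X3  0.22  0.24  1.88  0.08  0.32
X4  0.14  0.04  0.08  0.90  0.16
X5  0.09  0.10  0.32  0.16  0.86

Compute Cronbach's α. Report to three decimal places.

Cronbach's α = 0.477

sum of item variances = 0.52 + 0.50 + 1.88 + 0.90 + 0.86 = 4.66
Sum of off-diagonal covariances = 1.44
total variance = 4.66 + 2 × 1.44 = 7.54
α = (k/(k−1))·(1 − sum of item variances/total variance) = (5/4)·(1 − 4.66/7.54) = 0.477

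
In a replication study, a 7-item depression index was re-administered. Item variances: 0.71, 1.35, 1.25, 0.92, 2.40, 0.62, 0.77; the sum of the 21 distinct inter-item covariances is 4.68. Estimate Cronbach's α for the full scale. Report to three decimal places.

α = 0.628

sum of item variances = 0.71 + 1.35 + 1.25 + 0.92 + 2.40 + 0.62 + 0.77 = 8.02
Sum of distinct covariances = 4.68
σ²_T = sum of item variances + 2·Σcov = 8.02 + 2 × 4.68 = 17.38
α = (7/6)·(1 − 8.02/17.38) = 0.628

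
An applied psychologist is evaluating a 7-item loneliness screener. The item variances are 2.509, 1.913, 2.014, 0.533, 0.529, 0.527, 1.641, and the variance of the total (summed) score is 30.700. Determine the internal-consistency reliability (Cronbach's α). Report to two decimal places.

Σσ²ᵢ = 2.509 + 1.913 + 2.014 + 0.533 + 0.529 + 0.527 + 1.641 = 9.666
α = (k/(k−1))·(1 − Σσ²ᵢ/σ²_T) = (7/6)·(1 − 9.666/30.700) = 0.80

Cronbach's α = 0.80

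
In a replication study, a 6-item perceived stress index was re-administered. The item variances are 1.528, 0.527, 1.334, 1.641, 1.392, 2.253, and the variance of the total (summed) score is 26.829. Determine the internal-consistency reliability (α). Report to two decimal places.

ΣVar(i) = 1.528 + 0.527 + 1.334 + 1.641 + 1.392 + 2.253 = 8.675
α = (k/(k−1))·(1 − ΣVar(i)/Var(T)) = (6/5)·(1 − 8.675/26.829) = 0.81

α = 0.81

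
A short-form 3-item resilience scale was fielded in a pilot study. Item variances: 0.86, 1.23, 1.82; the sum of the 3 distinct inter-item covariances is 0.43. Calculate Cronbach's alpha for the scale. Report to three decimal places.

Σσᵢ² = 0.86 + 1.23 + 1.82 = 3.91
Sum of distinct covariances = 0.43
Var(T) = Σσᵢ² + 2·Σcov = 3.91 + 2 × 0.43 = 4.77
α = (3/2)·(1 − 3.91/4.77) = 0.270

α = 0.270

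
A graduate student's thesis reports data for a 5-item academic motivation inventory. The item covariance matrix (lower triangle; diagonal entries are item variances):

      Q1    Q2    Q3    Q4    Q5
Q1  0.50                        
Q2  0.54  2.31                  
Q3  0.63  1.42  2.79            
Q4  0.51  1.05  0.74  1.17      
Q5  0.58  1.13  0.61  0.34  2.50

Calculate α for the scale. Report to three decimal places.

Σσᵢ² = 0.50 + 2.31 + 2.79 + 1.17 + 2.50 = 9.27
Sum of off-diagonal covariances = 7.55
total variance = 9.27 + 2 × 7.55 = 24.37
α = (k/(k−1))·(1 − Σσᵢ²/total variance) = (5/4)·(1 − 9.27/24.37) = 0.775

α = 0.775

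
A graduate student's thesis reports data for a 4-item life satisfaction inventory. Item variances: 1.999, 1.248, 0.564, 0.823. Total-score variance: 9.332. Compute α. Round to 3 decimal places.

Σσᵢ² = 1.999 + 1.248 + 0.564 + 0.823 = 4.634
α = (k/(k−1))·(1 − Σσᵢ²/σ²_T) = (4/3)·(1 − 4.634/9.332) = 0.671

α = 0.671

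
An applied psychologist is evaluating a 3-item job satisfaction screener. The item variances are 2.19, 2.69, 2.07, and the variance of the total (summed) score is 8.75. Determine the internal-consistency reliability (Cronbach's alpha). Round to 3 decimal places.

Cronbach's alpha = 0.309

Σσ²ᵢ = 2.19 + 2.69 + 2.07 = 6.95
α = (k/(k−1))·(1 − Σσ²ᵢ/σ²_total) = (3/2)·(1 − 6.95/8.75) = 0.309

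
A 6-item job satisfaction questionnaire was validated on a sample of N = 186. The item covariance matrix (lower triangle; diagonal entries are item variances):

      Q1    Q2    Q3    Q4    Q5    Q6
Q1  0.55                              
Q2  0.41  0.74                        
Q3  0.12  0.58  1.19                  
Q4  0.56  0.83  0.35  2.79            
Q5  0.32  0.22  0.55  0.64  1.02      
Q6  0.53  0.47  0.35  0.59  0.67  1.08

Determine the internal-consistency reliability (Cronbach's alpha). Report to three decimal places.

Σσᵢ² = 0.55 + 0.74 + 1.19 + 2.79 + 1.02 + 1.08 = 7.37
Sum of the distinct covariances = 7.19
total variance = 7.37 + 2 × 7.19 = 21.75
α = (k/(k−1))·(1 − Σσᵢ²/total variance) = (6/5)·(1 − 7.37/21.75) = 0.793

α = 0.793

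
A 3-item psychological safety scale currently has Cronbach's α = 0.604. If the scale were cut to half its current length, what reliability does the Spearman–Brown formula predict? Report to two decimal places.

Length factor m = 1/2
α' = m·α / (1 − (1−m)·α)
   = 1/2 × 0.604 / (1 − (1 − 1/2) × 0.604)
   = 0.3020 / 0.6980 = 0.43

predicted reliability = 0.43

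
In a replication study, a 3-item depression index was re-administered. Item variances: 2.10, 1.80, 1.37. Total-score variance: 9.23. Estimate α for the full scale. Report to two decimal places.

Σσ²ᵢ = 2.10 + 1.80 + 1.37 = 5.27
α = (k/(k−1))·(1 − Σσ²ᵢ/σ²_T) = (3/2)·(1 − 5.27/9.23) = 0.64

α = 0.64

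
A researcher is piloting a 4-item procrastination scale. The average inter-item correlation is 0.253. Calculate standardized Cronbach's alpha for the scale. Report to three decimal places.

standardized Cronbach's alpha = 0.575

Standardized α = k·r̄ / (1 + (k−1)·r̄) = 4 × 0.253 / (1 + 3 × 0.253)
  = 1.0120 / 1.7590 = 0.575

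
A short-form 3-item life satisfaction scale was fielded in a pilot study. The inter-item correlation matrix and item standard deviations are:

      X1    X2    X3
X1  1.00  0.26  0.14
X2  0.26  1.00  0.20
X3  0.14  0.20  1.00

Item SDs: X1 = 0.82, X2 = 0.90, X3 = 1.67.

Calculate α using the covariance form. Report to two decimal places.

α = 0.36

Σσ²ᵢ = 0.82² + 0.90² + 1.67² = 4.2713
Covariances σ_ij = r_ij · s_i · s_j:
  σ(X1,X2) = 0.26 × 0.82 × 0.90 = 0.1919
  σ(X1,X3) = 0.14 × 0.82 × 1.67 = 0.1917
  σ(X2,X3) = 0.20 × 0.90 × 1.67 = 0.3006
σ²_T = Σσ²ᵢ + 2·Σσ_ij = 4.2713 + 2 × 0.6842 = 5.6397
α = (3/2)·(1 − 4.2713/5.6397) = 0.36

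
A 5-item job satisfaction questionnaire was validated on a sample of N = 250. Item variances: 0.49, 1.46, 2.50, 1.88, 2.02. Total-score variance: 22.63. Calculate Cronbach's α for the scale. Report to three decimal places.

Σσ²ᵢ = 0.49 + 1.46 + 2.50 + 1.88 + 2.02 = 8.35
α = (k/(k−1))·(1 − Σσ²ᵢ/Var(T)) = (5/4)·(1 − 8.35/22.63) = 0.789

α = 0.789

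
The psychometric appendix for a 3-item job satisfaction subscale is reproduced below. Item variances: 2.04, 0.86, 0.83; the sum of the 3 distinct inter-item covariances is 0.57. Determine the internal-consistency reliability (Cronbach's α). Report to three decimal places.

sum of item variances = 2.04 + 0.86 + 0.83 = 3.73
Sum of distinct covariances = 0.57
Var(T) = sum of item variances + 2·Σcov = 3.73 + 2 × 0.57 = 4.87
α = (3/2)·(1 − 3.73/4.87) = 0.351

Cronbach's α = 0.351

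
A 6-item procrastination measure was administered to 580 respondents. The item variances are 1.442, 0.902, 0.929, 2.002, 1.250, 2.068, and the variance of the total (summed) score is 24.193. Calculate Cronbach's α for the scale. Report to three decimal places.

α = 0.774

ΣVar(i) = 1.442 + 0.902 + 0.929 + 2.002 + 1.250 + 2.068 = 8.593
α = (k/(k−1))·(1 − ΣVar(i)/σ²_total) = (6/5)·(1 − 8.593/24.193) = 0.774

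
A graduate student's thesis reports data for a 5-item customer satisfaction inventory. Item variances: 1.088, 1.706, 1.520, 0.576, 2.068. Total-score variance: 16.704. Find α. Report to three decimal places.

ΣVar(i) = 1.088 + 1.706 + 1.520 + 0.576 + 2.068 = 6.958
α = (k/(k−1))·(1 − ΣVar(i)/σ²_total) = (5/4)·(1 − 6.958/16.704) = 0.729

α = 0.729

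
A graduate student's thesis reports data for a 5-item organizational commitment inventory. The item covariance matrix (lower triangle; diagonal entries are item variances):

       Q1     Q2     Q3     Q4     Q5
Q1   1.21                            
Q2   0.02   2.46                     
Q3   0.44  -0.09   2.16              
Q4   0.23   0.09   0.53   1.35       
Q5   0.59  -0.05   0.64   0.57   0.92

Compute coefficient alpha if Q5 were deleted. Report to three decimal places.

Remaining items: Q1, Q2, Q3, Q4 (k = 4).
Σσᵢ² = 1.21 + 2.46 + 2.16 + 1.35 = 7.18
σ²_T = 7.18 + 2 × 1.22 = 9.62
α (item deleted) = (4/3)·(1 − 7.18/9.62) = 0.338

α = 0.338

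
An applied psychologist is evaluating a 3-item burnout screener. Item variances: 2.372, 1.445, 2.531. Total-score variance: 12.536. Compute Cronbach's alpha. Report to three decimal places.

Cronbach's alpha = 0.740

Σσᵢ² = 2.372 + 1.445 + 2.531 = 6.348
α = (k/(k−1))·(1 − Σσᵢ²/σ²_T) = (3/2)·(1 − 6.348/12.536) = 0.740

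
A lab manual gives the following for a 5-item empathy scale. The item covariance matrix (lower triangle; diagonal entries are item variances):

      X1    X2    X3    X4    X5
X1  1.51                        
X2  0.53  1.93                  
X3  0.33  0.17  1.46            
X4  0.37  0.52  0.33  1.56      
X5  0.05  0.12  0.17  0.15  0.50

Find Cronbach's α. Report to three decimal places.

Cronbach's α = 0.551

sum of item variances = 1.51 + 1.93 + 1.46 + 1.56 + 0.50 = 6.96
Sum of off-diagonal covariances = 2.74
σ²_T = 6.96 + 2 × 2.74 = 12.44
α = (k/(k−1))·(1 − sum of item variances/σ²_T) = (5/4)·(1 − 6.96/12.44) = 0.551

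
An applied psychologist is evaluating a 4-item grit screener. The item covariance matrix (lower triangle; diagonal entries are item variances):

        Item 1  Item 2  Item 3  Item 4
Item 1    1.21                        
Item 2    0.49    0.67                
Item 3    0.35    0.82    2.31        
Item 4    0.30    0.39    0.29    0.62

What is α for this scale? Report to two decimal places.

Σσ²ᵢ = 1.21 + 0.67 + 2.31 + 0.62 = 4.81
Sum of off-diagonal covariances = 2.64
σ²_T = 4.81 + 2 × 2.64 = 10.09
α = (k/(k−1))·(1 − Σσ²ᵢ/σ²_T) = (4/3)·(1 − 4.81/10.09) = 0.70

α = 0.70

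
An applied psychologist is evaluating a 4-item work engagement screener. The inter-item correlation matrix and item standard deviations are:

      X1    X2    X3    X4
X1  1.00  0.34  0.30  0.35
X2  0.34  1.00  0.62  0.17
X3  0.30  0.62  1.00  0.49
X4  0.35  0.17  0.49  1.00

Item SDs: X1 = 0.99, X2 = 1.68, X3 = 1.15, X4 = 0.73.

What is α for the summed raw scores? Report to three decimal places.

α = 0.684

Σσ²ᵢ = 0.99² + 1.68² + 1.15² + 0.73² = 5.6579
Covariances σ_ij = r_ij · s_i · s_j:
  σ(X1,X2) = 0.34 × 0.99 × 1.68 = 0.5655
  σ(X1,X3) = 0.30 × 0.99 × 1.15 = 0.3415
  σ(X1,X4) = 0.35 × 0.99 × 0.73 = 0.2529
  σ(X2,X3) = 0.62 × 1.68 × 1.15 = 1.1978
  σ(X2,X4) = 0.17 × 1.68 × 0.73 = 0.2085
  σ(X3,X4) = 0.49 × 1.15 × 0.73 = 0.4114
σ²_T = Σσ²ᵢ + 2·Σσ_ij = 5.6579 + 2 × 2.9776 = 11.6131
α = (4/3)·(1 − 5.6579/11.6131) = 0.684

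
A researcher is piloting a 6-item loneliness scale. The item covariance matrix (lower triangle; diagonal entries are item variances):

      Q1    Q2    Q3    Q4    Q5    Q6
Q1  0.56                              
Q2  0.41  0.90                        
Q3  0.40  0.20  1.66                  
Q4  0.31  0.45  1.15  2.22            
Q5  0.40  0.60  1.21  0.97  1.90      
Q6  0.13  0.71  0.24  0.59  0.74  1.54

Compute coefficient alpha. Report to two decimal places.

α = 0.79

Σσᵢ² = 0.56 + 0.90 + 1.66 + 2.22 + 1.90 + 1.54 = 8.78
Sum of the distinct covariances = 8.51
σ²_total = 8.78 + 2 × 8.51 = 25.80
α = (k/(k−1))·(1 − Σσᵢ²/σ²_total) = (6/5)·(1 − 8.78/25.80) = 0.79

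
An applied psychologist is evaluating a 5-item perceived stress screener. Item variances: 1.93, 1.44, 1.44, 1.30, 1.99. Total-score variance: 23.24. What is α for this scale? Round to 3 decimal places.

α = 0.814

sum of item variances = 1.93 + 1.44 + 1.44 + 1.30 + 1.99 = 8.10
α = (k/(k−1))·(1 − sum of item variances/σ²_T) = (5/4)·(1 − 8.10/23.24) = 0.814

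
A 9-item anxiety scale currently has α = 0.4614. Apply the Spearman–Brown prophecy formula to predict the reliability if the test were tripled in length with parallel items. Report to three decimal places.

Length factor m = 3
α' = m·α / (1 + (m−1)·α)
   = 3 × 0.4614 / (1 + (3 − 1) × 0.4614)
   = 1.3842 / 1.9228 = 0.720

predicted reliability = 0.720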